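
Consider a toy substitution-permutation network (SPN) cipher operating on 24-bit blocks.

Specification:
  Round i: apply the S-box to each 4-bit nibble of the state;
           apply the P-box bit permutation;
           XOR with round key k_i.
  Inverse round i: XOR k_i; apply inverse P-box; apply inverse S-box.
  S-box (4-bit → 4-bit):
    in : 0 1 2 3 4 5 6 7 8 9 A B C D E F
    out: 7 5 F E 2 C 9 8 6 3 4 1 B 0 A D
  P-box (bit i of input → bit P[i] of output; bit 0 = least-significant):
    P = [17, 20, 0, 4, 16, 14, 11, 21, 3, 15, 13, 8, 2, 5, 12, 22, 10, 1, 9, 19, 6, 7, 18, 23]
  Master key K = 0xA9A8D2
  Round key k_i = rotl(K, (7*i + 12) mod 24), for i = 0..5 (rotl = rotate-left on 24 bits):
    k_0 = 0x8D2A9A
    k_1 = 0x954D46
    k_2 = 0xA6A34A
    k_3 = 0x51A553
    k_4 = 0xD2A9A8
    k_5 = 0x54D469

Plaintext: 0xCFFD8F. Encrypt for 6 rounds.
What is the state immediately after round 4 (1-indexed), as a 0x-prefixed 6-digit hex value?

s_0 = plaintext = 0xCFFD8F
s_1 = Round(s_0, k_0) = 0x47744F
s_2 = Round(s_1, k_1) = 0xDF8DD7
s_3 = Round(s_2, k_2) = 0xAEB57A
s_4 = Round(s_3, k_3) = 0x7D8454
s_5 = Round(s_4, k_4) = 0x623188
s_6 = Round(s_5, k_5) = 0x8CAA02

0x7D8454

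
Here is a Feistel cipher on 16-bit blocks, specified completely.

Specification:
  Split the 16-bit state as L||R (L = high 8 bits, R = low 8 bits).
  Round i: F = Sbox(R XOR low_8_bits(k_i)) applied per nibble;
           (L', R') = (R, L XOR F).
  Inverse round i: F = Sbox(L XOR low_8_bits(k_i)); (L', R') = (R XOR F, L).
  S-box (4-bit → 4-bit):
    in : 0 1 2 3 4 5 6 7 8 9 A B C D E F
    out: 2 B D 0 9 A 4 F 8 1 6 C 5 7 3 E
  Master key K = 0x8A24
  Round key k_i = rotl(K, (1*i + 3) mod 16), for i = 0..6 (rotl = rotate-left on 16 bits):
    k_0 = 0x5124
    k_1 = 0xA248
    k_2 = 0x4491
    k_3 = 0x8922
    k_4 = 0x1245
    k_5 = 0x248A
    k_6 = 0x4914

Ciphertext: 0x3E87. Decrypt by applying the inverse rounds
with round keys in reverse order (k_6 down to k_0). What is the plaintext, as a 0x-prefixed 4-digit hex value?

s_0 = ciphertext = 0x3E87
s_1 = InvRound(s_0, k_6) = 0x513E
s_2 = InvRound(s_1, k_5) = 0x4251
s_3 = InvRound(s_2, k_4) = 0x7E42
s_4 = InvRound(s_3, k_3) = 0xE77E
s_5 = InvRound(s_4, k_2) = 0x8AE7
s_6 = InvRound(s_5, k_1) = 0xBA8A
s_7 = InvRound(s_6, k_0) = 0x99BA

0x99BA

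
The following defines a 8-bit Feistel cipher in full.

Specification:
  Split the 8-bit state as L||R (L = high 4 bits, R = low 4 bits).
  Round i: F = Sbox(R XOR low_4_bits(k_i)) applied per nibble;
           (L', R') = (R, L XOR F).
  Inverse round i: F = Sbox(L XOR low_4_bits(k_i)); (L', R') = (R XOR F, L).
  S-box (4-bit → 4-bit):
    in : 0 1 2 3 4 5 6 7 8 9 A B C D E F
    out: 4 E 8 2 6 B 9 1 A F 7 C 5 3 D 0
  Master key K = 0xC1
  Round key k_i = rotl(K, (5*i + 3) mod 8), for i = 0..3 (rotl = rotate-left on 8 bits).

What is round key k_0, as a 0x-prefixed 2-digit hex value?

0x0E

K = 0xC1
k_0 = rotl(K, (5*0+3) mod 8) = rotl(K, 3) = 0x0E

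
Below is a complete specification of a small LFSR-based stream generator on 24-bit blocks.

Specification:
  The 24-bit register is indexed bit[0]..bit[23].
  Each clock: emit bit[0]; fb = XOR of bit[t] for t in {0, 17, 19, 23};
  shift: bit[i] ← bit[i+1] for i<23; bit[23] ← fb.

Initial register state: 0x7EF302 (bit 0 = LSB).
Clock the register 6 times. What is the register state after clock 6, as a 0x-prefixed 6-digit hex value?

reg_0 = 0x7EF302
clock 1: out=0, reg = 0x3F7981
clock 2: out=1, reg = 0x9FBCC0
clock 3: out=0, reg = 0xCFDE60
clock 4: out=0, reg = 0xE7EF30
clock 5: out=0, reg = 0x73F798
clock 6: out=0, reg = 0xB9FBCC

0xB9FBCC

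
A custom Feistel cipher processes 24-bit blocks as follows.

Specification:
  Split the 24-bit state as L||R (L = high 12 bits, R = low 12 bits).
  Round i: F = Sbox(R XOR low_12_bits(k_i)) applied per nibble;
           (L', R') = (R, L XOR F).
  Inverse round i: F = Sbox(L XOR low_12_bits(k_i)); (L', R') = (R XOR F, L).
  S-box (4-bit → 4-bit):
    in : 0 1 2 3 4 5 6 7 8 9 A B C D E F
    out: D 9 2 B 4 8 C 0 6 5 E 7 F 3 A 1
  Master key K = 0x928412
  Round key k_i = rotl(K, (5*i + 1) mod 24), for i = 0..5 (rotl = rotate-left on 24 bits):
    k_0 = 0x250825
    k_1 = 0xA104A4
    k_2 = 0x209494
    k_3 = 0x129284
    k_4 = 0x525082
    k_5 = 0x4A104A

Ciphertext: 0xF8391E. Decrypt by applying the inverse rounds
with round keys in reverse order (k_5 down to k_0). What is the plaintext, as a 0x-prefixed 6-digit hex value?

s_0 = ciphertext = 0xF8391E
s_1 = InvRound(s_0, k_5) = 0x8EBF83
s_2 = InvRound(s_1, k_4) = 0x9468EB
s_3 = InvRound(s_2, k_3) = 0xF19946
s_4 = InvRound(s_3, k_2) = 0xE25F19
s_5 = InvRound(s_4, k_1) = 0x170E25
s_6 = InvRound(s_5, k_0) = 0xBAD170

0xBAD170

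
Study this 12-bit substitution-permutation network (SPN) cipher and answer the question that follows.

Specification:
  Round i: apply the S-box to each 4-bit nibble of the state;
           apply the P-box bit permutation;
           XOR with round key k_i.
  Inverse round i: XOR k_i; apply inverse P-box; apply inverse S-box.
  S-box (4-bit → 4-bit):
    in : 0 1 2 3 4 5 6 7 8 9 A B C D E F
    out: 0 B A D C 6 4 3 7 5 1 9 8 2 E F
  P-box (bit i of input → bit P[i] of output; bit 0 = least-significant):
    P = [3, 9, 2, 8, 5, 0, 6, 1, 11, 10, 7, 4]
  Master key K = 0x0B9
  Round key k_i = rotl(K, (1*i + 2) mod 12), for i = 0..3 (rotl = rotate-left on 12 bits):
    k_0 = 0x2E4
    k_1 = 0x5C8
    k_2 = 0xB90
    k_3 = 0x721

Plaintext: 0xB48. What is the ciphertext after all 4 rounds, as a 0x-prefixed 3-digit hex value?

0x760

s_0 = plaintext = 0xB48
s_1 = Round(s_0, k_0) = 0x8BA
s_2 = Round(s_1, k_1) = 0x962
s_3 = Round(s_2, k_2) = 0x050
s_4 = Round(s_3, k_3) = 0x760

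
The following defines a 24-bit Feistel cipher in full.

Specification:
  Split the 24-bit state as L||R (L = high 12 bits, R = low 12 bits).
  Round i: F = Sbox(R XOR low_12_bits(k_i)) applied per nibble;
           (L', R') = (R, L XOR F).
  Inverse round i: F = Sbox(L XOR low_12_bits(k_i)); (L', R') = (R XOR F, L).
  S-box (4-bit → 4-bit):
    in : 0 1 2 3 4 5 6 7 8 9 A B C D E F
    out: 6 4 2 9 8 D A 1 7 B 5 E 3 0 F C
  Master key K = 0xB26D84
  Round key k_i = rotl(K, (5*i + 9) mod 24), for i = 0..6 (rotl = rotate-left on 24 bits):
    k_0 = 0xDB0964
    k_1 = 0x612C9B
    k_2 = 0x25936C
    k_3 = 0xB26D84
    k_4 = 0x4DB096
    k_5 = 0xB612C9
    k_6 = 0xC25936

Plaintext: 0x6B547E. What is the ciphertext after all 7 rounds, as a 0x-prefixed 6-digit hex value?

s_0 = plaintext = 0x6B547E
s_1 = Round(s_0, k_0) = 0x47E6F0
s_2 = Round(s_1, k_1) = 0x6F01D0
s_3 = Round(s_2, k_2) = 0x1D0413
s_4 = Round(s_3, k_3) = 0x413A61
s_5 = Round(s_4, k_4) = 0xA611D2
s_6 = Round(s_5, k_5) = 0x1D232F
s_7 = Round(s_6, k_6) = 0x32F499

0x32F499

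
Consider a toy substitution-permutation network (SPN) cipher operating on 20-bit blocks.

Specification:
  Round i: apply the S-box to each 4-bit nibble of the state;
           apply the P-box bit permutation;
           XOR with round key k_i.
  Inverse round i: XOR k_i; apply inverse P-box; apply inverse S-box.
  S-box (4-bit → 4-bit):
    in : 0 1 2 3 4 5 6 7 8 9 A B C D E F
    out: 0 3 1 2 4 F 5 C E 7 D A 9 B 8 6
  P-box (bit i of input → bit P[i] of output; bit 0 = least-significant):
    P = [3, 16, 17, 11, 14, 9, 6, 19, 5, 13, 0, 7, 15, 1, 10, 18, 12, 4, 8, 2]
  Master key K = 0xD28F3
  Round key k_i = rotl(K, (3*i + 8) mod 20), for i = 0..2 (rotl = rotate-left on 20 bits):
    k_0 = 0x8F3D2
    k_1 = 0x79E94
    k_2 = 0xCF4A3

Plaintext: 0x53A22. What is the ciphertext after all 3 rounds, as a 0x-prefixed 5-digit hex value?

0x348A1

s_0 = plaintext = 0x53A22
s_1 = Round(s_0, k_0) = 0x8A26D
s_2 = Round(s_1, k_1) = 0x253E8
s_3 = Round(s_2, k_2) = 0x348A1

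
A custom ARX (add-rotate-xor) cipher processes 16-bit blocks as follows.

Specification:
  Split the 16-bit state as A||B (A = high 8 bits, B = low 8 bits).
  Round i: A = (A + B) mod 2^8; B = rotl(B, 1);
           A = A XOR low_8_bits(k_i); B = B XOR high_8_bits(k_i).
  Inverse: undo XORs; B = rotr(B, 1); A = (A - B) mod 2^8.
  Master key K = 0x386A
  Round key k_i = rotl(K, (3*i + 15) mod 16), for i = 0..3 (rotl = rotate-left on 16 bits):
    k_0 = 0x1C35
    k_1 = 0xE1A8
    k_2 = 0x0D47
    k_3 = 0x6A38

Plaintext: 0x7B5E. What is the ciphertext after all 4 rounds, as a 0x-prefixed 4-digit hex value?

0xF7F2

s_0 = plaintext = 0x7B5E
s_1 = Round(s_0, k_0) = 0xECA0
s_2 = Round(s_1, k_1) = 0x24A0
s_3 = Round(s_2, k_2) = 0x834C
s_4 = Round(s_3, k_3) = 0xF7F2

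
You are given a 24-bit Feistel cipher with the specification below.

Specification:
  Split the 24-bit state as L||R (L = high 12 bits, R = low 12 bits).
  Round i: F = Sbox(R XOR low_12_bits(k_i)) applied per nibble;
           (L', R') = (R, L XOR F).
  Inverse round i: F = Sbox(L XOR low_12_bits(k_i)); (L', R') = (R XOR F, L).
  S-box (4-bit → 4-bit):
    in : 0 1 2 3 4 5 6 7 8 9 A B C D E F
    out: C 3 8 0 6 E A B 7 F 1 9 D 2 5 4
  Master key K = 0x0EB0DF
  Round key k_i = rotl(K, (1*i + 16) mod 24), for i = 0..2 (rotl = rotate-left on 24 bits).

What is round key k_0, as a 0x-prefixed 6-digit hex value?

0xDF0EB0

K = 0x0EB0DF
k_0 = rotl(K, (1*0+16) mod 24) = rotl(K, 16) = 0xDF0EB0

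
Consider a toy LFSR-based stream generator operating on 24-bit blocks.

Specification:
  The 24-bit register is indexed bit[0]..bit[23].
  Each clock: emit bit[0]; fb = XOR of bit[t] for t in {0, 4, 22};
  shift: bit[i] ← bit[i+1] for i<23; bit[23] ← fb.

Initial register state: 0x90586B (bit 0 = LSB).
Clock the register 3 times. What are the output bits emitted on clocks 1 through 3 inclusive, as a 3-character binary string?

110

reg_0 = 0x90586B
clock 1: out=1, reg = 0xC82C35
clock 2: out=1, reg = 0xE4161A
clock 3: out=0, reg = 0x720B0D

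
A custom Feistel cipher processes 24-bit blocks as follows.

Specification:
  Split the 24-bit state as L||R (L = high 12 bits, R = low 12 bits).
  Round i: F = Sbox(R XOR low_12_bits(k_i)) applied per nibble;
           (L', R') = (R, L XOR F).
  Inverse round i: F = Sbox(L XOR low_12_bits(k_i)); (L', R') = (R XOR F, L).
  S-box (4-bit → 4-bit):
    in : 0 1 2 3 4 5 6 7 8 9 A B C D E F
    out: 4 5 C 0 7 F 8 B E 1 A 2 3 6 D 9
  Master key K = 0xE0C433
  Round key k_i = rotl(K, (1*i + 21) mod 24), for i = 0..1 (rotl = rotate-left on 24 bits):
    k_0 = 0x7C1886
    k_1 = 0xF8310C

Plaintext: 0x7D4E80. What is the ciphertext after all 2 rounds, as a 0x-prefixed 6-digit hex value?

s_0 = plaintext = 0x7D4E80
s_1 = Round(s_0, k_0) = 0xE80F9C
s_2 = Round(s_1, k_1) = 0xF9C394

0xF9C394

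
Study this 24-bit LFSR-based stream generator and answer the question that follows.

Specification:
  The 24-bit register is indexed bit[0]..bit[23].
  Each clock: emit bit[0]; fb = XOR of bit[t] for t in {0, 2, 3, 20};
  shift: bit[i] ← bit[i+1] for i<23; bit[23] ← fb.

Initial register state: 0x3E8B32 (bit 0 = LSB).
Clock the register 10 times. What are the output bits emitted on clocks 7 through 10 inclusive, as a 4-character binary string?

reg_0 = 0x3E8B32
clock 1: out=0, reg = 0x9F4599
clock 2: out=1, reg = 0xCFA2CC
clock 3: out=0, reg = 0x67D166
clock 4: out=0, reg = 0xB3E8B3
clock 5: out=1, reg = 0x59F459
clock 6: out=1, reg = 0xACFA2C
clock 7: out=0, reg = 0x567D16
clock 8: out=0, reg = 0x2B3E8B
clock 9: out=1, reg = 0x159F45
clock 10: out=1, reg = 0x8ACFA2

0011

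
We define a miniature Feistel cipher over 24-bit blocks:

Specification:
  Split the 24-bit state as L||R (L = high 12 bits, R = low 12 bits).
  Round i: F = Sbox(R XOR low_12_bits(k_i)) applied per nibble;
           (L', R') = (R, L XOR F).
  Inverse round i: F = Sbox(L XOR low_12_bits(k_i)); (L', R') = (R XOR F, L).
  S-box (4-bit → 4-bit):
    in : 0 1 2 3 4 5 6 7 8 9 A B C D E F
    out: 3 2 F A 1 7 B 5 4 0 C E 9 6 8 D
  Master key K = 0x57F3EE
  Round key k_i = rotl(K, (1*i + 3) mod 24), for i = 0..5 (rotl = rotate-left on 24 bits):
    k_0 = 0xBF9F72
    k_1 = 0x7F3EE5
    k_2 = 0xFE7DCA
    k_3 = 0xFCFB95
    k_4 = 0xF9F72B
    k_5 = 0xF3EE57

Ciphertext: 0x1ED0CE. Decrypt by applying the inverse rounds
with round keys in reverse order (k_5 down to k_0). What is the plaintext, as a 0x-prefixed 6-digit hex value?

0xE9F0B4

s_0 = ciphertext = 0x1ED0CE
s_1 = InvRound(s_0, k_5) = 0xD221ED
s_2 = InvRound(s_1, k_4) = 0xDDDD22
s_3 = InvRound(s_2, k_3) = 0x636DDD
s_4 = InvRound(s_3, k_2) = 0x304636
s_5 = InvRound(s_4, k_1) = 0x0B4304
s_6 = InvRound(s_5, k_0) = 0xE9F0B4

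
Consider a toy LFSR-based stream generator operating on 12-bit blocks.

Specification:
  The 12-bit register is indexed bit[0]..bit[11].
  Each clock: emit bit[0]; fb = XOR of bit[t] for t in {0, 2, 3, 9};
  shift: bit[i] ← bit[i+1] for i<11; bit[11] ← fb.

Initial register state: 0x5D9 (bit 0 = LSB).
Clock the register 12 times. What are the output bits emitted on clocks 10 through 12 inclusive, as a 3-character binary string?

reg_0 = 0x5D9
clock 1: out=1, reg = 0x2EC
clock 2: out=0, reg = 0x976
clock 3: out=0, reg = 0xCBB
clock 4: out=1, reg = 0x65D
clock 5: out=1, reg = 0x32E
clock 6: out=0, reg = 0x997
clock 7: out=1, reg = 0x4CB
clock 8: out=1, reg = 0x265
clock 9: out=1, reg = 0x932
clock 10: out=0, reg = 0x499
clock 11: out=1, reg = 0x24C
clock 12: out=0, reg = 0x926

010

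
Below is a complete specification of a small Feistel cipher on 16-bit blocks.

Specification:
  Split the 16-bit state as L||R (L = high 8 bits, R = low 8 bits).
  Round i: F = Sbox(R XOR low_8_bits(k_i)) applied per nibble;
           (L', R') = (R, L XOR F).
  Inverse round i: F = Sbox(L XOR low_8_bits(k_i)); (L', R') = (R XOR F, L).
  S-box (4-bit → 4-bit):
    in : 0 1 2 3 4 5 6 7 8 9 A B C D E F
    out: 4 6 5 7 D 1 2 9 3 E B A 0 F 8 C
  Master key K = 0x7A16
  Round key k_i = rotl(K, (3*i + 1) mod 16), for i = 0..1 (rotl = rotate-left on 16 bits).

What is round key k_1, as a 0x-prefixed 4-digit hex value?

0xA167

K = 0x7A16
k_0 = rotl(K, (3*0+1) mod 16) = rotl(K, 1) = 0xF42C
k_1 = rotl(K, (3*1+1) mod 16) = rotl(K, 4) = 0xA167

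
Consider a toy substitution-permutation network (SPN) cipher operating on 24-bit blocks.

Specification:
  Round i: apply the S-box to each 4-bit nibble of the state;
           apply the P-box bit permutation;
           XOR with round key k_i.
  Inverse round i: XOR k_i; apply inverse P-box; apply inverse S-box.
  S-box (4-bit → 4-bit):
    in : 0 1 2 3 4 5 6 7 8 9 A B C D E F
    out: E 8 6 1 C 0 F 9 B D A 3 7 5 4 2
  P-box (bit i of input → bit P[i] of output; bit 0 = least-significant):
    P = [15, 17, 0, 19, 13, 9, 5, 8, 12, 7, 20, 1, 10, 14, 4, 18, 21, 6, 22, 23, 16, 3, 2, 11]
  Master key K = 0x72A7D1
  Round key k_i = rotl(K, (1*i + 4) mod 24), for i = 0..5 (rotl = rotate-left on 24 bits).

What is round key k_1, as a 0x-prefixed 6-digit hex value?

0x54FA2E

K = 0x72A7D1
k_0 = rotl(K, (1*0+4) mod 24) = rotl(K, 4) = 0x2A7D17
k_1 = rotl(K, (1*1+4) mod 24) = rotl(K, 5) = 0x54FA2E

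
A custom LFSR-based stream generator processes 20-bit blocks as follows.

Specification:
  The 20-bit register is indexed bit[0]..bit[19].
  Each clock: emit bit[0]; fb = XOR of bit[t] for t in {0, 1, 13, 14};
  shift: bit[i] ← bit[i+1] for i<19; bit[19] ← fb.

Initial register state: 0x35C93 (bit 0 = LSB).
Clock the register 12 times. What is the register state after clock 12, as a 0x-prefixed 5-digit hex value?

0x70D35

reg_0 = 0x35C93
clock 1: out=1, reg = 0x9AE49
clock 2: out=1, reg = 0x4D724
clock 3: out=0, reg = 0xA6B92
clock 4: out=0, reg = 0xD35C9
clock 5: out=1, reg = 0x69AE4
clock 6: out=0, reg = 0x34D72
clock 7: out=0, reg = 0x1A6B9
clock 8: out=1, reg = 0x0D35C
clock 9: out=0, reg = 0x869AE
clock 10: out=0, reg = 0xC34D7
clock 11: out=1, reg = 0xE1A6B
clock 12: out=1, reg = 0x70D35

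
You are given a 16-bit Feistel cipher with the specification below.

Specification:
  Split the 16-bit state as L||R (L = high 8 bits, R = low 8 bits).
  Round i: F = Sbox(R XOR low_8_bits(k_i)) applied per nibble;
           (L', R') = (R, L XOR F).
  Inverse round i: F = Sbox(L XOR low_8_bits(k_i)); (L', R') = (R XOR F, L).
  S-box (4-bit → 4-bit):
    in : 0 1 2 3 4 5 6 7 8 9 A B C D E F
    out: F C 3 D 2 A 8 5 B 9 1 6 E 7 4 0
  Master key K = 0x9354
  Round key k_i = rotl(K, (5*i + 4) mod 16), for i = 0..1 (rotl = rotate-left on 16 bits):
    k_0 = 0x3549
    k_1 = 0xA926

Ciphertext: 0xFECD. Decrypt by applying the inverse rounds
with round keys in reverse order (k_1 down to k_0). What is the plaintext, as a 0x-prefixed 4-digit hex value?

0xFEB6

s_0 = ciphertext = 0xFECD
s_1 = InvRound(s_0, k_1) = 0xB6FE
s_2 = InvRound(s_1, k_0) = 0xFEB6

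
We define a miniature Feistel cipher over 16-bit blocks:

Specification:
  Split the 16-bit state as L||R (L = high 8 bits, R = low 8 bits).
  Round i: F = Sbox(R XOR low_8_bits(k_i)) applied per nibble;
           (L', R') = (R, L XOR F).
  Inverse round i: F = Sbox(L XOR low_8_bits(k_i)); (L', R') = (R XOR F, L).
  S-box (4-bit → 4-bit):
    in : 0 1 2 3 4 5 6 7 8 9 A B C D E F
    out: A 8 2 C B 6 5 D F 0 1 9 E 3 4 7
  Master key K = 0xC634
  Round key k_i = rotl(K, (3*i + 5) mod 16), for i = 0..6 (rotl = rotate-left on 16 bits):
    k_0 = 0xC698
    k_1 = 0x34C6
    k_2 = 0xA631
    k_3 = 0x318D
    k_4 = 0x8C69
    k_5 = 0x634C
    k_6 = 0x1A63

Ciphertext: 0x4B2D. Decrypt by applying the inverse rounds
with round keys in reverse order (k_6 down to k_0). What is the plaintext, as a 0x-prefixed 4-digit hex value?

0x0CAB

s_0 = ciphertext = 0x4B2D
s_1 = InvRound(s_0, k_6) = 0x024B
s_2 = InvRound(s_1, k_5) = 0xFF02
s_3 = InvRound(s_2, k_4) = 0x07FF
s_4 = InvRound(s_3, k_3) = 0x0E07
s_5 = InvRound(s_4, k_2) = 0xC00E
s_6 = InvRound(s_5, k_1) = 0xABC0
s_7 = InvRound(s_6, k_0) = 0x0CAB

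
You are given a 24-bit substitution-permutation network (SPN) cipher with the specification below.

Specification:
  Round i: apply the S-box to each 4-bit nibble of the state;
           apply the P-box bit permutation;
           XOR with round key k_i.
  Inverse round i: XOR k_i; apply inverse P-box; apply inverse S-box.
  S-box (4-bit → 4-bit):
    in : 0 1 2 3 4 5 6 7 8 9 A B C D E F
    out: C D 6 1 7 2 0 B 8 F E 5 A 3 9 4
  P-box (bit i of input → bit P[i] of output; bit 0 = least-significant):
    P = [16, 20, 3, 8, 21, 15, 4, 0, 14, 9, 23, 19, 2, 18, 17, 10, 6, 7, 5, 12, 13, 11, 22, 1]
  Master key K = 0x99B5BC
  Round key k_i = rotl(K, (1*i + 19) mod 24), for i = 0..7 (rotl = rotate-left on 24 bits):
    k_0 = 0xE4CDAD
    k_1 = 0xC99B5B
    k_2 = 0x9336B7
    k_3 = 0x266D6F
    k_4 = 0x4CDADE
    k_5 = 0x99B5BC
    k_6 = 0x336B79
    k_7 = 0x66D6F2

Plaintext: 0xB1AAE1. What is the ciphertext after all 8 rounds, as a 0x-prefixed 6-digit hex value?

s_0 = plaintext = 0xB1AAE1
s_1 = Round(s_0, k_0) = 0x0BFAC4
s_2 = Round(s_1, k_1) = 0x121930
s_3 = Round(s_2, k_2) = 0x795119
s_4 = Round(s_3, k_3) = 0x9B1494
s_5 = Round(s_4, k_4) = 0xBF34A1
s_6 = Round(s_5, k_5) = 0x585681
s_7 = Round(s_6, k_6) = 0x367270
s_8 = Round(s_7, k_7) = 0xC271FF

0xC271FF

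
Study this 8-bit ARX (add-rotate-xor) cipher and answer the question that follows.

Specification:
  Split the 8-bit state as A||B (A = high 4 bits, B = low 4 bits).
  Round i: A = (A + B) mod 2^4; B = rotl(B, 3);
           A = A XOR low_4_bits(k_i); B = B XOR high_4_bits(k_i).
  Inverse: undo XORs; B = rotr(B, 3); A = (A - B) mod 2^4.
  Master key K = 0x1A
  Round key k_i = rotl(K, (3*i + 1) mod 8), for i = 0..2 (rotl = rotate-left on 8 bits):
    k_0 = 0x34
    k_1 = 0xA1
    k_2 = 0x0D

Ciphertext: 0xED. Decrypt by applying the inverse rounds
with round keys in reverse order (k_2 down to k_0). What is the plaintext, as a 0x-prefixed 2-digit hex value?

0x12

s_0 = ciphertext = 0xED
s_1 = InvRound(s_0, k_2) = 0x8B
s_2 = InvRound(s_1, k_1) = 0x72
s_3 = InvRound(s_2, k_0) = 0x12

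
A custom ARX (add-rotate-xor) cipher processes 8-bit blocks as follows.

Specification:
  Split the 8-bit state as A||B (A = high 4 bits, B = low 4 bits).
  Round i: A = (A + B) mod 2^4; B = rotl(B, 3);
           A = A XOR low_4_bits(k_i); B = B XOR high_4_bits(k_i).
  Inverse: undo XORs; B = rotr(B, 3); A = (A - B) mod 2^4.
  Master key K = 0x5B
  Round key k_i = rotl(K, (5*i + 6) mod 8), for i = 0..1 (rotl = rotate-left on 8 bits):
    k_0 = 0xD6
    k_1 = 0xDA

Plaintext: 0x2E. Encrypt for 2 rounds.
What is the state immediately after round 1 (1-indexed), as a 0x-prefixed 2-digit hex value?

0x6A

s_0 = plaintext = 0x2E
s_1 = Round(s_0, k_0) = 0x6A
s_2 = Round(s_1, k_1) = 0xA8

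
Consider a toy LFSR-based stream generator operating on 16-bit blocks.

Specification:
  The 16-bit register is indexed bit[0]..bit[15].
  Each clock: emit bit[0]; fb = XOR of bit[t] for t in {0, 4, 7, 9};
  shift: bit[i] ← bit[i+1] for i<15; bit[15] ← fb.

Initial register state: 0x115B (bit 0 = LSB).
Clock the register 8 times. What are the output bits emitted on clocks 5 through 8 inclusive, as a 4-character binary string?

reg_0 = 0x115B
clock 1: out=1, reg = 0x08AD
clock 2: out=1, reg = 0x0456
clock 3: out=0, reg = 0x822B
clock 4: out=1, reg = 0x4115
clock 5: out=1, reg = 0x208A
clock 6: out=0, reg = 0x9045
clock 7: out=1, reg = 0xC822
clock 8: out=0, reg = 0x6411

1010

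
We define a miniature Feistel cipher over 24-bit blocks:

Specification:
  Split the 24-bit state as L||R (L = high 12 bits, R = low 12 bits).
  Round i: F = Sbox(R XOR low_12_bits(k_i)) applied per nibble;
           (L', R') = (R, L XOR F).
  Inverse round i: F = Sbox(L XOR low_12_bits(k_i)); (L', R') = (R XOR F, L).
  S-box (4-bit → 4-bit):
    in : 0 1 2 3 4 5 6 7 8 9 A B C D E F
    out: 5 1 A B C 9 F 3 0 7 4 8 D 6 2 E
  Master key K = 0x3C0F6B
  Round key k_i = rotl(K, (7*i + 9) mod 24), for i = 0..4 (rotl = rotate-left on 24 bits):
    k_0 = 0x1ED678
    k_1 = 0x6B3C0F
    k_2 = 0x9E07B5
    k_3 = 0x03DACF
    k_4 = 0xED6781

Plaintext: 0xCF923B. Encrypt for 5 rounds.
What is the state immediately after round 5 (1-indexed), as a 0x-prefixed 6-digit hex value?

0xB4BD56

s_0 = plaintext = 0xCF923B
s_1 = Round(s_0, k_0) = 0x23B032
s_2 = Round(s_1, k_1) = 0x032F8D
s_3 = Round(s_2, k_2) = 0xF8D082
s_4 = Round(s_3, k_3) = 0x082B4B
s_5 = Round(s_4, k_4) = 0xB4BD56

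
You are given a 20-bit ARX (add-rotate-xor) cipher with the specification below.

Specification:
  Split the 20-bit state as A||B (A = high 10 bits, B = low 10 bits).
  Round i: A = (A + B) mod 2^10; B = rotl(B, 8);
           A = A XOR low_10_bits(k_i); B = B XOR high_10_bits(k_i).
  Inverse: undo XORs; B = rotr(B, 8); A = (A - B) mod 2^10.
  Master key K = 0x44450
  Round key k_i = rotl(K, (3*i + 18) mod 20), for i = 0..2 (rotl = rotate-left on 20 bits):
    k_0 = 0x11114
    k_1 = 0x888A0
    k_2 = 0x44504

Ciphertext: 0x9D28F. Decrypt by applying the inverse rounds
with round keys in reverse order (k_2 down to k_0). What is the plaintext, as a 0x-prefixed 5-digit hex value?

s_0 = ciphertext = 0x9D28F
s_1 = InvRound(s_0, k_2) = 0x3D67B
s_2 = InvRound(s_1, k_1) = 0xBC564
s_3 = InvRound(s_2, k_0) = 0xD9081

0xD9081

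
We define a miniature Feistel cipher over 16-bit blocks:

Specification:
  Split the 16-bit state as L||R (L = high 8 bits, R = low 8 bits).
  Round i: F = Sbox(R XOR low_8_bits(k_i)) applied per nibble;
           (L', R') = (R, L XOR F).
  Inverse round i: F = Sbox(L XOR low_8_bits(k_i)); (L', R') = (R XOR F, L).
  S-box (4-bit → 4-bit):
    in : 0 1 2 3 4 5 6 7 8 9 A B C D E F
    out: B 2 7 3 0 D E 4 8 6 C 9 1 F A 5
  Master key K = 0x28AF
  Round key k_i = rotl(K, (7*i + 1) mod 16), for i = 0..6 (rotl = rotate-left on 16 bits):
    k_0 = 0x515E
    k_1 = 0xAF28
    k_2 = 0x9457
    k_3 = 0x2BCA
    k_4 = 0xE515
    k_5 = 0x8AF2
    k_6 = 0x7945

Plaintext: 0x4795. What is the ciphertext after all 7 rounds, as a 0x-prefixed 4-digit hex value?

0x7C4A

s_0 = plaintext = 0x4795
s_1 = Round(s_0, k_0) = 0x955E
s_2 = Round(s_1, k_1) = 0x5EDB
s_3 = Round(s_2, k_2) = 0xDBDF
s_4 = Round(s_3, k_3) = 0xDFF6
s_5 = Round(s_4, k_4) = 0xF67C
s_6 = Round(s_5, k_5) = 0x7C7C
s_7 = Round(s_6, k_6) = 0x7C4A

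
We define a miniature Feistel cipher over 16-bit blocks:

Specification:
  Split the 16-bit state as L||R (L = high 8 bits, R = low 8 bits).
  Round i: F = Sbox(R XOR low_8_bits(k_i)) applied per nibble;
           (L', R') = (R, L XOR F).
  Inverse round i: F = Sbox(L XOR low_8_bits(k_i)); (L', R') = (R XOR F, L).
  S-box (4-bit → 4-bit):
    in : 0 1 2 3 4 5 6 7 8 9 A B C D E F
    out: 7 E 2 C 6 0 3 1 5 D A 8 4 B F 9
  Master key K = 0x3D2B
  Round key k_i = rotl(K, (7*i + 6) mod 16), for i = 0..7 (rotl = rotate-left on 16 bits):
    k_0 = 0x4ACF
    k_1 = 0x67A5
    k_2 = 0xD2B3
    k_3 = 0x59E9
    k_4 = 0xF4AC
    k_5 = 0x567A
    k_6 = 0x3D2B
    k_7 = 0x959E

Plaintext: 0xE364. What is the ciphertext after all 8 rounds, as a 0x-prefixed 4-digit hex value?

s_0 = plaintext = 0xE364
s_1 = Round(s_0, k_0) = 0x644B
s_2 = Round(s_1, k_1) = 0x4B9B
s_3 = Round(s_2, k_2) = 0x9B6E
s_4 = Round(s_3, k_3) = 0x6ECA
s_5 = Round(s_4, k_4) = 0xCA5D
s_6 = Round(s_5, k_5) = 0x5DEB
s_7 = Round(s_6, k_6) = 0xEB1A
s_8 = Round(s_7, k_7) = 0x1ABD

0x1ABD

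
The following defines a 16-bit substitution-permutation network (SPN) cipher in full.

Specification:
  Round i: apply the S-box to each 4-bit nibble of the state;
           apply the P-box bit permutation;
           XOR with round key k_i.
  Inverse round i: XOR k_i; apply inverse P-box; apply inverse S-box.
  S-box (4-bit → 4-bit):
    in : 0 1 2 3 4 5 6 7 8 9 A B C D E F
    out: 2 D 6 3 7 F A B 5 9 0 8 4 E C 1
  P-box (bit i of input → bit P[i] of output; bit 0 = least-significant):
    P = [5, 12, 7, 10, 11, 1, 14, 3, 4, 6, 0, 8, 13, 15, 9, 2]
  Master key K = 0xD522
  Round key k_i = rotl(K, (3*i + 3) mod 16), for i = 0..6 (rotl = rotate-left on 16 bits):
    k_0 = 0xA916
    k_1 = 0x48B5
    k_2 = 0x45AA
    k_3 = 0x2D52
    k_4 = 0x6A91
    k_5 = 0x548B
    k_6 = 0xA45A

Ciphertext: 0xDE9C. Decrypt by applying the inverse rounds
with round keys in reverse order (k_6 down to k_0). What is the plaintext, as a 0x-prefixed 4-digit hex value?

s_0 = ciphertext = 0xDE9C
s_1 = InvRound(s_0, k_6) = 0x1042
s_2 = InvRound(s_1, k_5) = 0xA2EE
s_3 = InvRound(s_2, k_4) = 0x645F
s_4 = InvRound(s_3, k_3) = 0xBE1A
s_5 = InvRound(s_4, k_2) = 0x4984
s_6 = InvRound(s_5, k_1) = 0xA1AF
s_7 = InvRound(s_6, k_0) = 0xA898

0xA898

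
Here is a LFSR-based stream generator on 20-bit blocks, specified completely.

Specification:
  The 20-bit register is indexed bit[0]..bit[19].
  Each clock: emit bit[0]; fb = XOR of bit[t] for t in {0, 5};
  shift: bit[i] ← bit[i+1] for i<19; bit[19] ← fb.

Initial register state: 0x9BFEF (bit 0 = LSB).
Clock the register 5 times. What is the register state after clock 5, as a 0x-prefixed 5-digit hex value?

reg_0 = 0x9BFEF
clock 1: out=1, reg = 0x4DFF7
clock 2: out=1, reg = 0x26FFB
clock 3: out=1, reg = 0x137FD
clock 4: out=1, reg = 0x09BFE
clock 5: out=0, reg = 0x84DFF

0x84DFF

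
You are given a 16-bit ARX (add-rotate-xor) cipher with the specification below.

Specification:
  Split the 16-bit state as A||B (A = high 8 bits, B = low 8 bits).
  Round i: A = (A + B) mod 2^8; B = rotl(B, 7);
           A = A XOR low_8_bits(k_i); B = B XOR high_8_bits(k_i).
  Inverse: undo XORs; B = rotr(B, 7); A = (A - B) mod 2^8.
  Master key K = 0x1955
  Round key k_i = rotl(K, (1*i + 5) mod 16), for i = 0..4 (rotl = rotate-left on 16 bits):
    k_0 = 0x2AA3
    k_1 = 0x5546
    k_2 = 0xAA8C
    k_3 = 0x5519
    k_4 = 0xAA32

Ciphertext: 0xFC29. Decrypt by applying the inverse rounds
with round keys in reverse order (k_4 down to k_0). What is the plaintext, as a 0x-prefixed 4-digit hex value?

0x7871

s_0 = ciphertext = 0xFC29
s_1 = InvRound(s_0, k_4) = 0xC707
s_2 = InvRound(s_1, k_3) = 0x3AA4
s_3 = InvRound(s_2, k_2) = 0x9A1C
s_4 = InvRound(s_3, k_1) = 0x4A92
s_5 = InvRound(s_4, k_0) = 0x7871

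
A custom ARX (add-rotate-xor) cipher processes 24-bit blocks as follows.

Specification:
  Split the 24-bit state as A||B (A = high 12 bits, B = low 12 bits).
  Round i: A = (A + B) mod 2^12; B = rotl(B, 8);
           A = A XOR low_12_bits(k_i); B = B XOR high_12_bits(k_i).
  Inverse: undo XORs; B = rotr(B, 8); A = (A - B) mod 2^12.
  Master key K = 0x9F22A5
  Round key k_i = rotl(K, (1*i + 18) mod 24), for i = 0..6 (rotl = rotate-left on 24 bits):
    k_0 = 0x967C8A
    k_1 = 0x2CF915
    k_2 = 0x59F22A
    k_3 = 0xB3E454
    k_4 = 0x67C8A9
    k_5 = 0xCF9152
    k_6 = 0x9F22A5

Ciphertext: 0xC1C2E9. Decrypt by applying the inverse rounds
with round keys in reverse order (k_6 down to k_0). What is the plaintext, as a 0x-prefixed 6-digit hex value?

0x4B3E04

s_0 = ciphertext = 0xC1C2E9
s_1 = InvRound(s_0, k_6) = 0xCFE1BB
s_2 = InvRound(s_1, k_5) = 0x97F42D
s_3 = InvRound(s_2, k_4) = 0xCC4512
s_4 = InvRound(s_3, k_3) = 0x5C22CE
s_5 = InvRound(s_4, k_2) = 0x2D1517
s_6 = InvRound(s_5, k_1) = 0xE3DD87
s_7 = InvRound(s_6, k_0) = 0x4B3E04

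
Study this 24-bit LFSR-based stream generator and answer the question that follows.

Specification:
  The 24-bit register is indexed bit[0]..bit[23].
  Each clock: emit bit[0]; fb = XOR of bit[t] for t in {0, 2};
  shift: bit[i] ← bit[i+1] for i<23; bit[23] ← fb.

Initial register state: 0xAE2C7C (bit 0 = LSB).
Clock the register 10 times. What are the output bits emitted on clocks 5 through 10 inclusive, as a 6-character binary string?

111000

reg_0 = 0xAE2C7C
clock 1: out=0, reg = 0xD7163E
clock 2: out=0, reg = 0xEB8B1F
clock 3: out=1, reg = 0x75C58F
clock 4: out=1, reg = 0x3AE2C7
clock 5: out=1, reg = 0x1D7163
clock 6: out=1, reg = 0x8EB8B1
clock 7: out=1, reg = 0xC75C58
clock 8: out=0, reg = 0x63AE2C
clock 9: out=0, reg = 0xB1D716
clock 10: out=0, reg = 0xD8EB8B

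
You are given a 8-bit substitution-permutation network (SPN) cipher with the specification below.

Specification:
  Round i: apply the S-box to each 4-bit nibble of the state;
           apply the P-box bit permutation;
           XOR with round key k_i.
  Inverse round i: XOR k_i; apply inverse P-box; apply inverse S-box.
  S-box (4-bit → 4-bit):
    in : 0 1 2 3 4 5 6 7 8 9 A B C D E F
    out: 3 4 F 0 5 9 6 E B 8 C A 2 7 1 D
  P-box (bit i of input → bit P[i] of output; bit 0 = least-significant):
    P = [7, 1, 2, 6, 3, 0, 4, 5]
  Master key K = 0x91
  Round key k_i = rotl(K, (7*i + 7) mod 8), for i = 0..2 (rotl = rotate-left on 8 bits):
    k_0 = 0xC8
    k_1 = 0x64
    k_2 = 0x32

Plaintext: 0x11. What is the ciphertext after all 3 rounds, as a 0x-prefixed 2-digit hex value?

s_0 = plaintext = 0x11
s_1 = Round(s_0, k_0) = 0xDC
s_2 = Round(s_1, k_1) = 0x7F
s_3 = Round(s_2, k_2) = 0xC7

0xC7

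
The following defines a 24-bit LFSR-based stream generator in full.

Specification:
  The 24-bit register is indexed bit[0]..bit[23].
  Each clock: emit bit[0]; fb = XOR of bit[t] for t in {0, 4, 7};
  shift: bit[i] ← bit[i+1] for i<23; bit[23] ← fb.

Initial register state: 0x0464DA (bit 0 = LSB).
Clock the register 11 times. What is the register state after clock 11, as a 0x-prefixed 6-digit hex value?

0x4BC08C

reg_0 = 0x0464DA
clock 1: out=0, reg = 0x02326D
clock 2: out=1, reg = 0x811936
clock 3: out=0, reg = 0xC08C9B
clock 4: out=1, reg = 0xE0464D
clock 5: out=1, reg = 0xF02326
clock 6: out=0, reg = 0x781193
clock 7: out=1, reg = 0xBC08C9
clock 8: out=1, reg = 0x5E0464
clock 9: out=0, reg = 0x2F0232
clock 10: out=0, reg = 0x978119
clock 11: out=1, reg = 0x4BC08C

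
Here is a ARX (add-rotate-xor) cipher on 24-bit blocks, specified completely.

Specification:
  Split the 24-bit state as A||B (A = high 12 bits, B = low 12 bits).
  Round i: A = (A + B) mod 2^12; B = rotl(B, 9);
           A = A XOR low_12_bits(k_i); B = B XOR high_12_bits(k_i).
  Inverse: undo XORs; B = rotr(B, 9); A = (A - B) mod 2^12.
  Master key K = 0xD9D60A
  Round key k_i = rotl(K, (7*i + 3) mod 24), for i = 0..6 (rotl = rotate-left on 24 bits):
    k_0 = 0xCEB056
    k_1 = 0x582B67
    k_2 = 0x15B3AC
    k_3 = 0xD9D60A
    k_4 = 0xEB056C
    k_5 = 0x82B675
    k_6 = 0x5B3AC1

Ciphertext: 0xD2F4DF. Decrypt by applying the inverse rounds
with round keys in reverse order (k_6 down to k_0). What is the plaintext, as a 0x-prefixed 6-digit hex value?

0x7C2B34

s_0 = ciphertext = 0xD2F4DF
s_1 = InvRound(s_0, k_6) = 0xC8EB60
s_2 = InvRound(s_1, k_5) = 0x0A2A59
s_3 = InvRound(s_2, k_4) = 0xE8474A
s_4 = InvRound(s_3, k_3) = 0x1D16BD
s_5 = InvRound(s_4, k_2) = 0x34AF33
s_6 = InvRound(s_5, k_1) = 0x2A058D
s_7 = InvRound(s_6, k_0) = 0x7C2B34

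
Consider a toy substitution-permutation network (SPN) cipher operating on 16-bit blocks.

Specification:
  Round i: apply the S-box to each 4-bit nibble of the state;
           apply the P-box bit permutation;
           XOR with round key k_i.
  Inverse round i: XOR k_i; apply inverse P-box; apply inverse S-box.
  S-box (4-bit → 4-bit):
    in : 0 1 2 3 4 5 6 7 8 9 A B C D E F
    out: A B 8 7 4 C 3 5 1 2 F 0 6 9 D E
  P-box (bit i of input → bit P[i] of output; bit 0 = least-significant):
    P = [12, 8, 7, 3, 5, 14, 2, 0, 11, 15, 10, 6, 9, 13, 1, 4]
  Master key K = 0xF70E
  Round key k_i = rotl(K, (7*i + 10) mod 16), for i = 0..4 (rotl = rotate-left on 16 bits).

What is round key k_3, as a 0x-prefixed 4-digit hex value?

0x7B87

K = 0xF70E
k_0 = rotl(K, (7*0+10) mod 16) = rotl(K, 10) = 0x3BDC
k_1 = rotl(K, (7*1+10) mod 16) = rotl(K, 1) = 0xEE1D
k_2 = rotl(K, (7*2+10) mod 16) = rotl(K, 8) = 0x0EF7
k_3 = rotl(K, (7*3+10) mod 16) = rotl(K, 15) = 0x7B87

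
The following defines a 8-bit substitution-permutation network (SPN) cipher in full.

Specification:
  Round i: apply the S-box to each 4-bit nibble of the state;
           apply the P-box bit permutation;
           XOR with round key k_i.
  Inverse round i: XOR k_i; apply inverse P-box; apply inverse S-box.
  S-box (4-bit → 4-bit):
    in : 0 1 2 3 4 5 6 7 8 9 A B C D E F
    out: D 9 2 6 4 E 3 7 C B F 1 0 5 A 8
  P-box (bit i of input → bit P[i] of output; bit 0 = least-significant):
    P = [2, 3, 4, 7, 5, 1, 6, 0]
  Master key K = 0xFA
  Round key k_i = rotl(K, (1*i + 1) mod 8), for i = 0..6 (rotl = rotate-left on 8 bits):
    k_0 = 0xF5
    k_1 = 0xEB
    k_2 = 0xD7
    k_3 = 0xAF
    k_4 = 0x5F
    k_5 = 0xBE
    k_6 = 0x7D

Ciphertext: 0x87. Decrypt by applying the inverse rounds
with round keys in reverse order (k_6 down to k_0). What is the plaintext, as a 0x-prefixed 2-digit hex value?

s_0 = ciphertext = 0x87
s_1 = InvRound(s_0, k_6) = 0x75
s_2 = InvRound(s_1, k_5) = 0x5E
s_3 = InvRound(s_2, k_4) = 0xFC
s_4 = InvRound(s_3, k_3) = 0x54
s_5 = InvRound(s_4, k_2) = 0xEF
s_6 = InvRound(s_5, k_1) = 0xCB
s_7 = InvRound(s_6, k_0) = 0x67

0x67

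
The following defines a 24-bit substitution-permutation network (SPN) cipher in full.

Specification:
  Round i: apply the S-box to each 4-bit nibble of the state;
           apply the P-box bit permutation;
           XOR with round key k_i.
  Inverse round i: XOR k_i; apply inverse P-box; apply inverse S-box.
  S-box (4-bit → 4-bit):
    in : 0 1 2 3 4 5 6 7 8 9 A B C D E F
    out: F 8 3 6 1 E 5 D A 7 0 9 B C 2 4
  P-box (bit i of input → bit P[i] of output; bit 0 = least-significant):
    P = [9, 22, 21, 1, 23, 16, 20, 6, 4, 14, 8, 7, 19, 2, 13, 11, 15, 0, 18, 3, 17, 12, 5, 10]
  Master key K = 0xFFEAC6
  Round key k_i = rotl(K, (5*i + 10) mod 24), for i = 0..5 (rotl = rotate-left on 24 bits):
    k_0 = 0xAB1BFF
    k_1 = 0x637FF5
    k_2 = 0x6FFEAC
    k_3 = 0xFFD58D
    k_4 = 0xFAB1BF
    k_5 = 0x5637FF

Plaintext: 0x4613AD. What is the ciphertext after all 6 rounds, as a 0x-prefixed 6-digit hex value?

0x48B11C

s_0 = plaintext = 0x4613AD
s_1 = Round(s_0, k_0) = 0x8DD2FD
s_2 = Round(s_1, k_1) = 0x5703EF
s_3 = Round(s_2, k_2) = 0x420380
s_4 = Round(s_3, k_3) = 0x943ECA
s_5 = Round(s_4, k_4) = 0x7941DB
s_6 = Round(s_5, k_5) = 0x48B11C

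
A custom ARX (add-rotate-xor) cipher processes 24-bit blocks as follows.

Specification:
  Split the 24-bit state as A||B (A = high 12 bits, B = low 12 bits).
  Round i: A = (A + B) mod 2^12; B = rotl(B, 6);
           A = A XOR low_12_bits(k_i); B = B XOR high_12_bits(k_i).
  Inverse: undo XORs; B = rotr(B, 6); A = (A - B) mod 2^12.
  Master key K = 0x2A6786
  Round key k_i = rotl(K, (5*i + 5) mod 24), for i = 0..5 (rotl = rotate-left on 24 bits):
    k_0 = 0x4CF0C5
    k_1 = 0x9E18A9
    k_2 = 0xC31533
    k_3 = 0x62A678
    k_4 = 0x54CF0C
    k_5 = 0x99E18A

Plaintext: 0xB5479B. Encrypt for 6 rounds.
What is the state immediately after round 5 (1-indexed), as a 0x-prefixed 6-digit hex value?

s_0 = plaintext = 0xB5479B
s_1 = Round(s_0, k_0) = 0x22A211
s_2 = Round(s_1, k_1) = 0xC92DA9
s_3 = Round(s_2, k_2) = 0xF08647
s_4 = Round(s_3, k_3) = 0x3377F3
s_5 = Round(s_4, k_4) = 0x426993
s_6 = Round(s_5, k_5) = 0xC33D78

0x426993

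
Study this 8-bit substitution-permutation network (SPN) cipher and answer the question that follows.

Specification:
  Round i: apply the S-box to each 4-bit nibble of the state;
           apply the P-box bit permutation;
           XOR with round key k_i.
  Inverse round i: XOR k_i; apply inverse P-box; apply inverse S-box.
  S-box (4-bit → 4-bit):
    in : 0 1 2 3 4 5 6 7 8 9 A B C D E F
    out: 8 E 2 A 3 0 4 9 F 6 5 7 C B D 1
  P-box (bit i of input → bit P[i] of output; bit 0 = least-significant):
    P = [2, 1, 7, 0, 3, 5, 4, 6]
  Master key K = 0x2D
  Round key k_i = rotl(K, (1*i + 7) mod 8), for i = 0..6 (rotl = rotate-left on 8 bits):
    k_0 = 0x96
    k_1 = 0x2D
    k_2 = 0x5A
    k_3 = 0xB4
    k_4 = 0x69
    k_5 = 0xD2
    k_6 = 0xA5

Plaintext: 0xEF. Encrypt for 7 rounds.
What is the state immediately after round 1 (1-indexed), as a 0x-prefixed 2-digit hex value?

0xCA

s_0 = plaintext = 0xEF
s_1 = Round(s_0, k_0) = 0xCA
s_2 = Round(s_1, k_1) = 0xF9
s_3 = Round(s_2, k_2) = 0xD0
s_4 = Round(s_3, k_3) = 0xDD
s_5 = Round(s_4, k_4) = 0x06
s_6 = Round(s_5, k_5) = 0x12
s_7 = Round(s_6, k_6) = 0xD7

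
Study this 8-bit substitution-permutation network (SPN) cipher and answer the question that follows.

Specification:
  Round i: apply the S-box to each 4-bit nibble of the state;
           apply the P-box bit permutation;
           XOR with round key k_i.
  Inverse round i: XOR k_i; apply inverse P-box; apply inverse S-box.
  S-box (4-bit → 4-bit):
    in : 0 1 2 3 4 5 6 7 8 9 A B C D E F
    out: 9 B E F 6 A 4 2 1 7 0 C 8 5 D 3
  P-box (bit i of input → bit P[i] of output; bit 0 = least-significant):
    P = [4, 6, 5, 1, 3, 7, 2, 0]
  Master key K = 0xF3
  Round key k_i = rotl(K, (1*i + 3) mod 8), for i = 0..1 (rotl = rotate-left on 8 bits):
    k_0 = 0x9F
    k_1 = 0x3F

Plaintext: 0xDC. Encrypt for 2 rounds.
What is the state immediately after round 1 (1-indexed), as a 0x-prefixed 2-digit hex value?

s_0 = plaintext = 0xDC
s_1 = Round(s_0, k_0) = 0x91
s_2 = Round(s_1, k_1) = 0xE1

0x91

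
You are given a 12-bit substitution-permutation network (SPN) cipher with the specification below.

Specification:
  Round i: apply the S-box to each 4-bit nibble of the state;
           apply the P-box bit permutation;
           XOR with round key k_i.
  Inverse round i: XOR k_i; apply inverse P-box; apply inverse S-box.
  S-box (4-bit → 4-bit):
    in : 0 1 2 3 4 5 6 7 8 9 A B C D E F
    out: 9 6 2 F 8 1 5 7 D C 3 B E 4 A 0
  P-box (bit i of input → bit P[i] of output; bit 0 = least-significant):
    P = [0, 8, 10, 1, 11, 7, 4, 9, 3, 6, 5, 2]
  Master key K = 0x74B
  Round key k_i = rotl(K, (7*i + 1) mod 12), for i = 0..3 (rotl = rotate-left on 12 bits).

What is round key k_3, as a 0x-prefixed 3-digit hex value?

0xDD2

K = 0x74B
k_0 = rotl(K, (7*0+1) mod 12) = rotl(K, 1) = 0xE96
k_1 = rotl(K, (7*1+1) mod 12) = rotl(K, 8) = 0xB74
k_2 = rotl(K, (7*2+1) mod 12) = rotl(K, 3) = 0xA5B
k_3 = rotl(K, (7*3+1) mod 12) = rotl(K, 10) = 0xDD2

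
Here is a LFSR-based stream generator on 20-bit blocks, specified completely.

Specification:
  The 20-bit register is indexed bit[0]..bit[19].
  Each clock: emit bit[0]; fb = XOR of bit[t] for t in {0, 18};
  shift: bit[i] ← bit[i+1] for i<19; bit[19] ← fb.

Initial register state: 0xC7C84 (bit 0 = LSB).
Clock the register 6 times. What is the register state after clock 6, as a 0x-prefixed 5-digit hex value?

0xAF1F2

reg_0 = 0xC7C84
clock 1: out=0, reg = 0xE3E42
clock 2: out=0, reg = 0xF1F21
clock 3: out=1, reg = 0x78F90
clock 4: out=0, reg = 0xBC7C8
clock 5: out=0, reg = 0x5E3E4
clock 6: out=0, reg = 0xAF1F2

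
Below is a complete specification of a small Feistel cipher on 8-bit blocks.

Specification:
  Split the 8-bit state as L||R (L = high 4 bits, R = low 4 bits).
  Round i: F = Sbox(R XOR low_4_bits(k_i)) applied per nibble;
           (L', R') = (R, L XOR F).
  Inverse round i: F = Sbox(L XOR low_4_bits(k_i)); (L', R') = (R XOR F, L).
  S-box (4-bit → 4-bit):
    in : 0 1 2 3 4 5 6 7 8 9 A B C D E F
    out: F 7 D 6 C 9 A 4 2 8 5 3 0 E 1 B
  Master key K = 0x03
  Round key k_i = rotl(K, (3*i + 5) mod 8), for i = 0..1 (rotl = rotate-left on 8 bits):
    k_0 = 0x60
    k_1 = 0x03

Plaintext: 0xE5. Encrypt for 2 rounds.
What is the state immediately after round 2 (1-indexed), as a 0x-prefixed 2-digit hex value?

0x79

s_0 = plaintext = 0xE5
s_1 = Round(s_0, k_0) = 0x57
s_2 = Round(s_1, k_1) = 0x79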